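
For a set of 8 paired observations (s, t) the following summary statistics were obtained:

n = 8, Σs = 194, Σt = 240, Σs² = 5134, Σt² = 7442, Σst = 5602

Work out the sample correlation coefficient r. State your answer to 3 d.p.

-0.676

r = (nΣst − ΣsΣt) / √[(nΣs² − (Σs)²)(nΣt² − (Σt)²)]
Numerator: 8×5602 − 194×240 = -1744
Denominator: √[(41072 − 37636)(59536 − 57600)] = √[3436 × 1936] = 2579.1658
r = -1744 / 2579.1658 ≈ -0.676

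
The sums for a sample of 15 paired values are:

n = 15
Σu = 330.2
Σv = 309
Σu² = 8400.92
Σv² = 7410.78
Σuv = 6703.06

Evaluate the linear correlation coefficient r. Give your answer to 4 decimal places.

r = (nΣuv − ΣuΣv) / √[(nΣu² − (Σu)²)(nΣv² − (Σv)²)]
Numerator: 15×6703.06 − 330.2×309 = -1485.9
Denominator: √[(126013.8 − 109032.04)(111161.7 − 95481)] = √[16981.76 × 15680.7] = 16318.2684
r = -1485.9 / 16318.2684 ≈ -0.0911

-0.0911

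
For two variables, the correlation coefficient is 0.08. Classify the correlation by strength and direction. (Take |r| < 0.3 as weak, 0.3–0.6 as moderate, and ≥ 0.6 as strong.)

r = 0.08 > 0 so the relationship is positive.
|r| = 0.08, which falls in the weak range.

weak positive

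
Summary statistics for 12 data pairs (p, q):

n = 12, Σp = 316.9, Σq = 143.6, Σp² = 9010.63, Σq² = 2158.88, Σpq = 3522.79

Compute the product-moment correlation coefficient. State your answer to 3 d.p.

-0.507

r = (nΣpq − ΣpΣq) / √[(nΣp² − (Σp)²)(nΣq² − (Σq)²)]
Numerator: 12×3522.79 − 316.9×143.6 = -3233.36
Denominator: √[(108127.56 − 100425.61)(25906.56 − 20620.96)] = √[7701.95 × 5285.6] = 6380.3939
r = -3233.36 / 6380.3939 ≈ -0.507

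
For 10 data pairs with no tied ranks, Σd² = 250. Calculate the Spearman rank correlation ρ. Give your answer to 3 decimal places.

ρ = 1 − 6Σd² / [n(n²−1)] = 1 − 6×250 / (10×99)
  = 1 − 1500/990 = 1 − 1.5152 ≈ -0.515

-0.515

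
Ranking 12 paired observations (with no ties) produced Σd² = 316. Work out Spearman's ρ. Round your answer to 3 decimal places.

-0.105

ρ = 1 − 6Σd² / [n(n²−1)] = 1 − 6×316 / (12×143)
  = 1 − 1896/1716 = 1 − 1.1049 ≈ -0.105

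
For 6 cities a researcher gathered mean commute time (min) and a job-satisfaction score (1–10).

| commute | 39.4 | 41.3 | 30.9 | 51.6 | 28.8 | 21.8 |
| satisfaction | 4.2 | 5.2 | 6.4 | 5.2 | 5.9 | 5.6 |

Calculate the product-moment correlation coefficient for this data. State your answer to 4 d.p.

-0.4976

n = 6, Σx = 213.8, Σy = 32.5, Σx² = 8180.1, Σy² = 178.85, Σxy = 1138.32
nΣxy − ΣxΣy = 6829.92 − 6948.5 = -118.58
nΣx² − (Σx)² = 49080.6 − 45710.44 = 3370.16; nΣy² − (Σy)² = 1073.1 − 1056.25 = 16.85
r = -118.58 / √(3370.16 × 16.85) = -118.58 / 238.3006 ≈ -0.4976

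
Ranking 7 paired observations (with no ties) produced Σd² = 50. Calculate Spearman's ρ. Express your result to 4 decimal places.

ρ = 1 − 6Σd² / [n(n²−1)] = 1 − 6×50 / (7×48)
  = 1 − 300/336 = 1 − 0.89286 ≈ 0.1071

0.1071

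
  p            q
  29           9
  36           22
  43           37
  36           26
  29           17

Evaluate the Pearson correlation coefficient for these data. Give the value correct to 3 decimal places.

n = 5, Σp = 173, Σq = 111, Σp² = 6123, Σq² = 2899, Σpq = 4073
nΣpq − ΣpΣq = 20365 − 19203 = 1162
nΣp² − (Σp)² = 30615 − 29929 = 686; nΣq² − (Σq)² = 14495 − 12321 = 2174
r = 1162 / √(686 × 2174) = 1162 / 1221.2141 ≈ 0.952

0.952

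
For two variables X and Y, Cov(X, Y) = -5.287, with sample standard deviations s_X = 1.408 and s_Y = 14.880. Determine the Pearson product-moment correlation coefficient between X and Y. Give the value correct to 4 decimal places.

-0.2524

r = Cov(X,Y) / (s_X · s_Y) = -5.287 / (1.408 × 14.880)
  = -5.287 / 20.9510 ≈ -0.2524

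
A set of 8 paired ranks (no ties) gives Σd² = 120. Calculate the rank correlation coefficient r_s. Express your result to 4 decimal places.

-0.4286

ρ = 1 − 6Σd² / [n(n²−1)] = 1 − 6×120 / (8×63)
  = 1 − 720/504 = 1 − 1.42857 ≈ -0.4286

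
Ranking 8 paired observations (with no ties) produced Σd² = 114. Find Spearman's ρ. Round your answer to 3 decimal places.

ρ = 1 − 6Σd² / [n(n²−1)] = 1 − 6×114 / (8×63)
  = 1 − 684/504 = 1 − 1.3571 ≈ -0.357

-0.357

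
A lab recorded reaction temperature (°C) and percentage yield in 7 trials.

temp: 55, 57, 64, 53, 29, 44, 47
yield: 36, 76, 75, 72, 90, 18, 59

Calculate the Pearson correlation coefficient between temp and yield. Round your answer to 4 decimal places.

n = 7, Σx = 349, Σy = 426, Σx² = 18165, Σy² = 29786, Σxy = 21103
nΣxy − ΣxΣy = 147721 − 148674 = -953
nΣx² − (Σx)² = 127155 − 121801 = 5354; nΣy² − (Σy)² = 208502 − 181476 = 27026
r = -953 / √(5354 × 27026) = -953 / 12029.0151 ≈ -0.0792

-0.0792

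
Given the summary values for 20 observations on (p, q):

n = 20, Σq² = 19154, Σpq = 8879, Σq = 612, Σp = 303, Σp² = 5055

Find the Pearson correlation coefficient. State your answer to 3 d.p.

-0.882

r = (nΣpq − ΣpΣq) / √[(nΣp² − (Σp)²)(nΣq² − (Σq)²)]
Numerator: 20×8879 − 303×612 = -7856
Denominator: √[(101100 − 91809)(383080 − 374544)] = √[9291 × 8536] = 8905.5026
r = -7856 / 8905.5026 ≈ -0.882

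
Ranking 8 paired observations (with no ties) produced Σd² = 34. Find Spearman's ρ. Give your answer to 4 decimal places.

0.5952

ρ = 1 − 6Σd² / [n(n²−1)] = 1 − 6×34 / (8×63)
  = 1 − 204/504 = 1 − 0.40476 ≈ 0.5952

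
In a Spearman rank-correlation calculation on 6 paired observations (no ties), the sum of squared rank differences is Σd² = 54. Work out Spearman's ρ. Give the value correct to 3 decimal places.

ρ = 1 − 6Σd² / [n(n²−1)] = 1 − 6×54 / (6×35)
  = 1 − 324/210 = 1 − 1.5429 ≈ -0.543

-0.543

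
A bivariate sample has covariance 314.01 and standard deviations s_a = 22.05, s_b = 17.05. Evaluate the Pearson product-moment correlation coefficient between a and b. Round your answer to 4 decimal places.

0.8352

r = Cov(a,b) / (s_a · s_b) = 314.01 / (22.05 × 17.05)
  = 314.01 / 375.9525 ≈ 0.8352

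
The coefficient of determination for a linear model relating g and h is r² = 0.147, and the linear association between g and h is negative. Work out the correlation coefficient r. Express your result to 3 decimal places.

|r| = √0.147 = 0.383
The association is negative, so r = −0.383.

-0.383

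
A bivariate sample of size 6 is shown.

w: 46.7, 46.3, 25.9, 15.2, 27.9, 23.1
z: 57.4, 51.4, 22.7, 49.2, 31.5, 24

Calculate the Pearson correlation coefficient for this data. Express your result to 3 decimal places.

n = 6, Σw = 185.1, Σz = 236.2, Σw² = 6538.45, Σz² = 10440.9, Σwz = 7829.42
nΣwz − ΣwΣz = 46976.52 − 43720.62 = 3255.9
nΣw² − (Σw)² = 39230.7 − 34262.01 = 4968.69; nΣz² − (Σz)² = 62645.4 − 55790.44 = 6854.96
r = 3255.9 / √(4968.69 × 6854.96) = 3255.9 / 5836.1093 ≈ 0.558

0.558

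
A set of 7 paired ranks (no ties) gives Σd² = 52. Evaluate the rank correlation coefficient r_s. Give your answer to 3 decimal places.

ρ = 1 − 6Σd² / [n(n²−1)] = 1 − 6×52 / (7×48)
  = 1 − 312/336 = 1 − 0.9286 ≈ 0.071

0.071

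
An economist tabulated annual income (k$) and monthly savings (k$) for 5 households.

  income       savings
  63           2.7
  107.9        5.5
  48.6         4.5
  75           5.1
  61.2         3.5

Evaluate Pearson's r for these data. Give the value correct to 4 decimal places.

0.6117

n = 5, Σx = 355.7, Σy = 21.3, Σx² = 27343.81, Σy² = 96.05, Σxy = 1578.95
nΣxy − ΣxΣy = 7894.75 − 7576.41 = 318.34
nΣx² − (Σx)² = 136719.05 − 126522.49 = 10196.56; nΣy² − (Σy)² = 480.25 − 453.69 = 26.56
r = 318.34 / √(10196.56 × 26.56) = 318.34 / 520.4043 ≈ 0.6117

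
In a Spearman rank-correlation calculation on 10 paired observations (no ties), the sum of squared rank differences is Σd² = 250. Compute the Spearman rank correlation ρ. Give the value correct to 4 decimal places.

-0.5152

ρ = 1 − 6Σd² / [n(n²−1)] = 1 − 6×250 / (10×99)
  = 1 − 1500/990 = 1 − 1.51515 ≈ -0.5152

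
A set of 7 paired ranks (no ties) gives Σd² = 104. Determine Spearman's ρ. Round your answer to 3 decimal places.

-0.857

ρ = 1 − 6Σd² / [n(n²−1)] = 1 − 6×104 / (7×48)
  = 1 − 624/336 = 1 − 1.8571 ≈ -0.857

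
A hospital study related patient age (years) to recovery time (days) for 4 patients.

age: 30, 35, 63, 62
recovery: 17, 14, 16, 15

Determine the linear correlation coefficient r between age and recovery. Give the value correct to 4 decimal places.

-0.1036

n = 4, Σx = 190, Σy = 62, Σx² = 9938, Σy² = 966, Σxy = 2938
nΣxy − ΣxΣy = 11752 − 11780 = -28
nΣx² − (Σx)² = 39752 − 36100 = 3652; nΣy² − (Σy)² = 3864 − 3844 = 20
r = -28 / √(3652 × 20) = -28 / 270.2591 ≈ -0.1036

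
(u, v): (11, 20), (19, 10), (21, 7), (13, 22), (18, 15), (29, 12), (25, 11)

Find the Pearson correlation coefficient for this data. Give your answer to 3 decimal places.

-0.718

n = 7, Σu = 136, Σv = 97, Σu² = 2882, Σv² = 1523, Σuv = 1736
nΣuv − ΣuΣv = 12152 − 13192 = -1040
nΣu² − (Σu)² = 20174 − 18496 = 1678; nΣv² − (Σv)² = 10661 − 9409 = 1252
r = -1040 / √(1678 × 1252) = -1040 / 1449.4330 ≈ -0.718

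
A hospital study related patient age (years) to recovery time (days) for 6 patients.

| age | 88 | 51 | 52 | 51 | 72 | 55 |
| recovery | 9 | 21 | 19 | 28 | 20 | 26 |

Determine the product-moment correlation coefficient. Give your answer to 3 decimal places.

-0.818

n = 6, Σx = 369, Σy = 123, Σx² = 23859, Σy² = 2743, Σxy = 7149
nΣxy − ΣxΣy = 42894 − 45387 = -2493
nΣx² − (Σx)² = 143154 − 136161 = 6993; nΣy² − (Σy)² = 16458 − 15129 = 1329
r = -2493 / √(6993 × 1329) = -2493 / 3048.5565 ≈ -0.818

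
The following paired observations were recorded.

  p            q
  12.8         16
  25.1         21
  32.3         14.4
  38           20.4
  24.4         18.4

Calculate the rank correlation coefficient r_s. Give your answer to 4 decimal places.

0.2000

Rank p: 1, 3, 4, 5, 2
Rank q: 2, 5, 1, 4, 3
d = rank(p) − rank(q): -1, -2, 3, 1, -1; Σd² = 16
ρ = 1 − 6Σd² / [n(n²−1)] = 1 − 6×16 / (5×24) = 1 − 96/120 ≈ 0.2000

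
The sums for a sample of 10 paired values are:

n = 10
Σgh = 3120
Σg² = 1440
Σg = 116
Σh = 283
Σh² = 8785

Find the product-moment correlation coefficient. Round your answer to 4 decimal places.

r = (nΣgh − ΣgΣh) / √[(nΣg² − (Σg)²)(nΣh² − (Σh)²)]
Numerator: 10×3120 − 116×283 = -1628
Denominator: √[(14400 − 13456)(87850 − 80089)] = √[944 × 7761] = 2706.7294
r = -1628 / 2706.7294 ≈ -0.6015

-0.6015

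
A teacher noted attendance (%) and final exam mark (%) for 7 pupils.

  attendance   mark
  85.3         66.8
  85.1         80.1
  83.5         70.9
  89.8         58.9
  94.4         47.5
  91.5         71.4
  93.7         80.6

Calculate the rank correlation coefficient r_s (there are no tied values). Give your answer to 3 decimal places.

-0.179

Rank attendance: 3, 2, 1, 4, 7, 5, 6
Rank mark: 3, 6, 4, 2, 1, 5, 7
d = rank(attendance) − rank(mark): 0, -4, -3, 2, 6, 0, -1; Σd² = 66
ρ = 1 − 6Σd² / [n(n²−1)] = 1 − 6×66 / (7×48) = 1 − 396/336 ≈ -0.179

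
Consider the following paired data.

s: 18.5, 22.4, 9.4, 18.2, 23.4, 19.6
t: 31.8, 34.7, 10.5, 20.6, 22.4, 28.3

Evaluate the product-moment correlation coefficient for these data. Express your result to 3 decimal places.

n = 6, Σs = 111.5, Σt = 148.3, Σs² = 2195.33, Σt² = 4052.59, Σst = 2918.04
nΣst − ΣsΣt = 17508.24 − 16535.45 = 972.79
nΣs² − (Σs)² = 13171.98 − 12432.25 = 739.73; nΣt² − (Σt)² = 24315.54 − 21992.89 = 2322.65
r = 972.79 / √(739.73 × 2322.65) = 972.79 / 1310.7761 ≈ 0.742

0.742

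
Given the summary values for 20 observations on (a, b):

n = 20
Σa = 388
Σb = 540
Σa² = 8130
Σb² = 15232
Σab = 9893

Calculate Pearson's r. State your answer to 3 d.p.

r = (nΣab − ΣaΣb) / √[(nΣa² − (Σa)²)(nΣb² − (Σb)²)]
Numerator: 20×9893 − 388×540 = -11660
Denominator: √[(162600 − 150544)(304640 − 291600)] = √[12056 × 13040] = 12538.3508
r = -11660 / 12538.3508 ≈ -0.930

-0.930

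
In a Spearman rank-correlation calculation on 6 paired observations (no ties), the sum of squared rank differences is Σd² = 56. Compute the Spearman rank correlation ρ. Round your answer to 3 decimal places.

-0.600

ρ = 1 − 6Σd² / [n(n²−1)] = 1 − 6×56 / (6×35)
  = 1 − 336/210 = 1 − 1.6000 ≈ -0.600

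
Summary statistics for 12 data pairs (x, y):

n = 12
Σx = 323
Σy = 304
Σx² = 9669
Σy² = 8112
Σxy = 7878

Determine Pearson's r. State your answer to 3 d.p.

r = (nΣxy − ΣxΣy) / √[(nΣx² − (Σx)²)(nΣy² − (Σy)²)]
Numerator: 12×7878 − 323×304 = -3656
Denominator: √[(116028 − 104329)(97344 − 92416)] = √[11699 × 4928] = 7592.9357
r = -3656 / 7592.9357 ≈ -0.482

-0.482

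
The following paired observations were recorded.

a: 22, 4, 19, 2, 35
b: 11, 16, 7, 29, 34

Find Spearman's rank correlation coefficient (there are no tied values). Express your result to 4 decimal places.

Rank a: 4, 2, 3, 1, 5
Rank b: 2, 3, 1, 4, 5
d = rank(a) − rank(b): 2, -1, 2, -3, 0; Σd² = 18
ρ = 1 − 6Σd² / [n(n²−1)] = 1 − 6×18 / (5×24) = 1 − 108/120 ≈ 0.1000

0.1000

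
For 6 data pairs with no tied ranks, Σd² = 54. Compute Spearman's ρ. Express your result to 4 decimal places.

-0.5429

ρ = 1 − 6Σd² / [n(n²−1)] = 1 − 6×54 / (6×35)
  = 1 − 324/210 = 1 − 1.54286 ≈ -0.5429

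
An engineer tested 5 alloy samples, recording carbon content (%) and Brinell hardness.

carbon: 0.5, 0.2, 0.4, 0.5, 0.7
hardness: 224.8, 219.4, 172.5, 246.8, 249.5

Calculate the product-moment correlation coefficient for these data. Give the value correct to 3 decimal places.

n = 5, Σx = 2.3, Σy = 1113, Σx² = 1.19, Σy² = 251588.14, Σxy = 523.33
nΣxy − ΣxΣy = 2616.65 − 2559.9 = 56.75
nΣx² − (Σx)² = 5.95 − 5.29 = 0.66; nΣy² − (Σy)² = 1257940.7 − 1238769 = 19171.7
r = 56.75 / √(0.66 × 19171.7) = 56.75 / 112.4870 ≈ 0.505

0.505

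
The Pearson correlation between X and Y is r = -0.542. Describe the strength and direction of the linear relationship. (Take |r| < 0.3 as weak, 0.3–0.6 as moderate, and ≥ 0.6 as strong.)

moderate negative

r = -0.542 < 0 so the relationship is negative.
|r| = 0.542, which falls in the moderate range.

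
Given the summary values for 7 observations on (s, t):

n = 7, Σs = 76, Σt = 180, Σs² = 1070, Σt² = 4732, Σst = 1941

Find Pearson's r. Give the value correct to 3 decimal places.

r = (nΣst − ΣsΣt) / √[(nΣs² − (Σs)²)(nΣt² − (Σt)²)]
Numerator: 7×1941 − 76×180 = -93
Denominator: √[(7490 − 5776)(33124 − 32400)] = √[1714 × 724] = 1113.9731
r = -93 / 1113.9731 ≈ -0.083

-0.083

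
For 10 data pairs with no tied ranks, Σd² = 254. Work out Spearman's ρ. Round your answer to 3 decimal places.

-0.539

ρ = 1 − 6Σd² / [n(n²−1)] = 1 − 6×254 / (10×99)
  = 1 − 1524/990 = 1 − 1.5394 ≈ -0.539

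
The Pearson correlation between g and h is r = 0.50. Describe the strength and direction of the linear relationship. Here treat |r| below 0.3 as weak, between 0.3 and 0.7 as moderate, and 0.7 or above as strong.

r = 0.50 > 0 so the relationship is positive.
|r| = 0.50, which falls in the moderate range.

moderate positive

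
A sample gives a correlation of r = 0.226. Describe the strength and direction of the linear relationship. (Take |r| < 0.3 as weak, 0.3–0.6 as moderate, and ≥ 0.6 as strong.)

weak positive

r = 0.226 > 0 so the relationship is positive.
|r| = 0.226, which falls in the weak range.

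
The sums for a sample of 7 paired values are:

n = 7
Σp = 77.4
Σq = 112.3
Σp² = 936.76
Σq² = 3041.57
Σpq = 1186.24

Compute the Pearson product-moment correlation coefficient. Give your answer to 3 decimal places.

r = (nΣpq − ΣpΣq) / √[(nΣp² − (Σp)²)(nΣq² − (Σq)²)]
Numerator: 7×1186.24 − 77.4×112.3 = -388.34
Denominator: √[(6557.32 − 5990.76)(21290.99 − 12611.29)] = √[566.56 × 8679.7] = 2217.5597
r = -388.34 / 2217.5597 ≈ -0.175

-0.175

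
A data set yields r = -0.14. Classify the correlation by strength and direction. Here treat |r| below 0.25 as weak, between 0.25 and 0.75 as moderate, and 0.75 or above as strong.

r = -0.14 < 0 so the relationship is negative.
|r| = 0.14, which falls in the weak range.

weak negative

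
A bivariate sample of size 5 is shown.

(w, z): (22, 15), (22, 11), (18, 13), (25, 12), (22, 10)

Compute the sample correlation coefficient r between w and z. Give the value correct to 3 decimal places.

-0.198

n = 5, Σw = 109, Σz = 61, Σw² = 2401, Σz² = 759, Σwz = 1326
nΣwz − ΣwΣz = 6630 − 6649 = -19
nΣw² − (Σw)² = 12005 − 11881 = 124; nΣz² − (Σz)² = 3795 − 3721 = 74
r = -19 / √(124 × 74) = -19 / 95.7914 ≈ -0.198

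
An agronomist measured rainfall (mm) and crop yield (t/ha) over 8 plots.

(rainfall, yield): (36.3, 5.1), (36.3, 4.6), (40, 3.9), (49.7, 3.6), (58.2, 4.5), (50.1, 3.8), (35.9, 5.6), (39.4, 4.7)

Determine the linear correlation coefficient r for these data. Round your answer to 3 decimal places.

n = 8, Σx = 345.9, Σy = 35.8, Σx² = 15443.89, Σy² = 163.48, Σxy = 1525.53
nΣxy − ΣxΣy = 12204.24 − 12383.22 = -178.98
nΣx² − (Σx)² = 123551.12 − 119646.81 = 3904.31; nΣy² − (Σy)² = 1307.84 − 1281.64 = 26.2
r = -178.98 / √(3904.31 × 26.2) = -178.98 / 319.8326 ≈ -0.560

-0.560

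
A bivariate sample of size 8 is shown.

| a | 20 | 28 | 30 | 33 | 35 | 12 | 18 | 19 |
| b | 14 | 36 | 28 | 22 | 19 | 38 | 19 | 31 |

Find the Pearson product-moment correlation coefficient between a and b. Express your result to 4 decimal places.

n = 8, Σa = 195, Σb = 207, Σa² = 5227, Σb² = 5887, Σab = 4906
nΣab − ΣaΣb = 39248 − 40365 = -1117
nΣa² − (Σa)² = 41816 − 38025 = 3791; nΣb² − (Σb)² = 47096 − 42849 = 4247
r = -1117 / √(3791 × 4247) = -1117 / 4012.5275 ≈ -0.2784

-0.2784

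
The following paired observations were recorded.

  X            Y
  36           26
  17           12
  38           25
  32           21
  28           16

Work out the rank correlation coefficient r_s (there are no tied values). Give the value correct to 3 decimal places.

0.900

Rank X: 4, 1, 5, 3, 2
Rank Y: 5, 1, 4, 3, 2
d = rank(X) − rank(Y): -1, 0, 1, 0, 0; Σd² = 2
ρ = 1 − 6Σd² / [n(n²−1)] = 1 − 6×2 / (5×24) = 1 − 12/120 ≈ 0.900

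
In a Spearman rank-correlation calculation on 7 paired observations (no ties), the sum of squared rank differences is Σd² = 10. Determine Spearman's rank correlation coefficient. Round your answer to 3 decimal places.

ρ = 1 − 6Σd² / [n(n²−1)] = 1 − 6×10 / (7×48)
  = 1 − 60/336 = 1 − 0.1786 ≈ 0.821

0.821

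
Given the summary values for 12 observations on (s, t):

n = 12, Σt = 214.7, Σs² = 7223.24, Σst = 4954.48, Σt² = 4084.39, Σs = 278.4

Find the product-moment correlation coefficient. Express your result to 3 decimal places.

-0.062

r = (nΣst − ΣsΣt) / √[(nΣs² − (Σs)²)(nΣt² − (Σt)²)]
Numerator: 12×4954.48 − 278.4×214.7 = -318.72
Denominator: √[(86678.88 − 77506.56)(49012.68 − 46096.09)] = √[9172.32 × 2916.59] = 5172.2236
r = -318.72 / 5172.2236 ≈ -0.062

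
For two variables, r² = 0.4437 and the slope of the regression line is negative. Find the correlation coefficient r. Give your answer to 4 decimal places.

-0.6661

|r| = √0.4437 = 0.6661
The association is negative, so r = −0.6661.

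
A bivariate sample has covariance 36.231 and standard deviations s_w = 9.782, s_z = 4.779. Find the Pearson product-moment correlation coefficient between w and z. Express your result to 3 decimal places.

r = Cov(w,z) / (s_w · s_z) = 36.231 / (9.782 × 4.779)
  = 36.231 / 46.7482 ≈ 0.775

0.775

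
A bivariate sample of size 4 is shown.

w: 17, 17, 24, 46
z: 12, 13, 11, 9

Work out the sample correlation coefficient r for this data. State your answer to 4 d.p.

-0.9521

n = 4, Σw = 104, Σz = 45, Σw² = 3270, Σz² = 515, Σwz = 1103
nΣwz − ΣwΣz = 4412 − 4680 = -268
nΣw² − (Σw)² = 13080 − 10816 = 2264; nΣz² − (Σz)² = 2060 − 2025 = 35
r = -268 / √(2264 × 35) = -268 / 281.4960 ≈ -0.9521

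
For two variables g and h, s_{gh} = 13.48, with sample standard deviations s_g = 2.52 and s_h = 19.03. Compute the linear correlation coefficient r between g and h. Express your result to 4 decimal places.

r = Cov(g,h) / (s_g · s_h) = 13.48 / (2.52 × 19.03)
  = 13.48 / 47.9556 ≈ 0.2811

0.2811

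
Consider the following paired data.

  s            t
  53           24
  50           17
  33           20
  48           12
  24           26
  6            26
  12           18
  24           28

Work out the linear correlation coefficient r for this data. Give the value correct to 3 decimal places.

n = 8, Σs = 250, Σt = 171, Σs² = 10034, Σt² = 3869, Σst = 5026
nΣst − ΣsΣt = 40208 − 42750 = -2542
nΣs² − (Σs)² = 80272 − 62500 = 17772; nΣt² − (Σt)² = 30952 − 29241 = 1711
r = -2542 / √(17772 × 1711) = -2542 / 5514.3351 ≈ -0.461

-0.461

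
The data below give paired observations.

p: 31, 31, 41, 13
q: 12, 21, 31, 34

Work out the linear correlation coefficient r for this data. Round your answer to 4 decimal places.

n = 4, Σp = 116, Σq = 98, Σp² = 3772, Σq² = 2702, Σpq = 2736
nΣpq − ΣpΣq = 10944 − 11368 = -424
nΣp² − (Σp)² = 15088 − 13456 = 1632; nΣq² − (Σq)² = 10808 − 9604 = 1204
r = -424 / √(1632 × 1204) = -424 / 1401.7589 ≈ -0.3025

-0.3025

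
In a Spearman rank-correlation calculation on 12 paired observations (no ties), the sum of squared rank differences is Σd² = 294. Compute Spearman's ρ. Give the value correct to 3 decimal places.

ρ = 1 − 6Σd² / [n(n²−1)] = 1 − 6×294 / (12×143)
  = 1 − 1764/1716 = 1 − 1.0280 ≈ -0.028

-0.028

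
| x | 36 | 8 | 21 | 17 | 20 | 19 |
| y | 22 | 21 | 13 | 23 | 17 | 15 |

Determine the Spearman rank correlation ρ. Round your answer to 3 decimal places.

-0.257

Rank x: 6, 1, 5, 2, 4, 3
Rank y: 5, 4, 1, 6, 3, 2
d = rank(x) − rank(y): 1, -3, 4, -4, 1, 1; Σd² = 44
ρ = 1 − 6Σd² / [n(n²−1)] = 1 − 6×44 / (6×35) = 1 − 264/210 ≈ -0.257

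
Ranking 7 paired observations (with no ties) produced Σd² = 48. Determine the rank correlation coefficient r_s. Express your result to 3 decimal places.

ρ = 1 − 6Σd² / [n(n²−1)] = 1 − 6×48 / (7×48)
  = 1 − 288/336 = 1 − 0.8571 ≈ 0.143

0.143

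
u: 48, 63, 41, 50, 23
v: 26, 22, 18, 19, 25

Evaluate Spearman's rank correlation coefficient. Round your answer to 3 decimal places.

-0.100

Rank u: 3, 5, 2, 4, 1
Rank v: 5, 3, 1, 2, 4
d = rank(u) − rank(v): -2, 2, 1, 2, -3; Σd² = 22
ρ = 1 − 6Σd² / [n(n²−1)] = 1 − 6×22 / (5×24) = 1 − 132/120 ≈ -0.100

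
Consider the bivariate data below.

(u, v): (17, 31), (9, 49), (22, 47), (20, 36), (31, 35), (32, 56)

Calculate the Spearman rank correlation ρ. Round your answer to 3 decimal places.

Rank u: 2, 1, 4, 3, 5, 6
Rank v: 1, 5, 4, 3, 2, 6
d = rank(u) − rank(v): 1, -4, 0, 0, 3, 0; Σd² = 26
ρ = 1 − 6Σd² / [n(n²−1)] = 1 − 6×26 / (6×35) = 1 − 156/210 ≈ 0.257

0.257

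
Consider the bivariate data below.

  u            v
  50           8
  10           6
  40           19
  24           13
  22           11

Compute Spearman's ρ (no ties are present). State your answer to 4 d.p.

Rank u: 5, 1, 4, 3, 2
Rank v: 2, 1, 5, 4, 3
d = rank(u) − rank(v): 3, 0, -1, -1, -1; Σd² = 12
ρ = 1 − 6Σd² / [n(n²−1)] = 1 − 6×12 / (5×24) = 1 − 72/120 ≈ 0.4000

0.4000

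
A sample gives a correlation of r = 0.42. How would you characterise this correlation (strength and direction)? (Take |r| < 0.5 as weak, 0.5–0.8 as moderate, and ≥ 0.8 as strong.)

r = 0.42 > 0 so the relationship is positive.
|r| = 0.42, which falls in the weak range.

weak positive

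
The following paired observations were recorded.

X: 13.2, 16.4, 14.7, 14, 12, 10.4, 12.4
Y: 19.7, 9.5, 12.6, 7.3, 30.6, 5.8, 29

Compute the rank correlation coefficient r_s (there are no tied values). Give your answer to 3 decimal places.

-0.143

Rank X: 4, 7, 6, 5, 2, 1, 3
Rank Y: 5, 3, 4, 2, 7, 1, 6
d = rank(X) − rank(Y): -1, 4, 2, 3, -5, 0, -3; Σd² = 64
ρ = 1 − 6Σd² / [n(n²−1)] = 1 − 6×64 / (7×48) = 1 − 384/336 ≈ -0.143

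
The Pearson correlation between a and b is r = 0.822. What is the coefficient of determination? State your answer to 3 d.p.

0.676

r² = (0.822)² = 0.676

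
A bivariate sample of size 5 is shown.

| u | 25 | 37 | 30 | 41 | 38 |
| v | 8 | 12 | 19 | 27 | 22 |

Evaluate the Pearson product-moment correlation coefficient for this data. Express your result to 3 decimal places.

0.739

n = 5, Σu = 171, Σv = 88, Σu² = 6019, Σv² = 1782, Σuv = 3157
nΣuv − ΣuΣv = 15785 − 15048 = 737
nΣu² − (Σu)² = 30095 − 29241 = 854; nΣv² − (Σv)² = 8910 − 7744 = 1166
r = 737 / √(854 × 1166) = 737 / 997.8798 ≈ 0.739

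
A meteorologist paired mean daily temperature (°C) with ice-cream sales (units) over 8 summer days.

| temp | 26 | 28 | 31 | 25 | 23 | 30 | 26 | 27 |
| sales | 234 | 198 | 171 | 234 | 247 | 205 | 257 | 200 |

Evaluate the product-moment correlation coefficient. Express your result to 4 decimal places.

n = 8, Σx = 216, Σy = 1746, Σx² = 5880, Σy² = 387040, Σxy = 46692
nΣxy − ΣxΣy = 373536 − 377136 = -3600
nΣx² − (Σx)² = 47040 − 46656 = 384; nΣy² − (Σy)² = 3096320 − 3048516 = 47804
r = -3600 / √(384 × 47804) = -3600 / 4284.4762 ≈ -0.8402

-0.8402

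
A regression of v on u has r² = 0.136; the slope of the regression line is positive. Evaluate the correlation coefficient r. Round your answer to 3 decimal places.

0.369

|r| = √0.136 = 0.369
The association is positive, so r = 0.369.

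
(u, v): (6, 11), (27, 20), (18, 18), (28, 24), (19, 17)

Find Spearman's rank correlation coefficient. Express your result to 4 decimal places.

0.9000

Rank u: 1, 4, 2, 5, 3
Rank v: 1, 4, 3, 5, 2
d = rank(u) − rank(v): 0, 0, -1, 0, 1; Σd² = 2
ρ = 1 − 6Σd² / [n(n²−1)] = 1 − 6×2 / (5×24) = 1 − 12/120 ≈ 0.9000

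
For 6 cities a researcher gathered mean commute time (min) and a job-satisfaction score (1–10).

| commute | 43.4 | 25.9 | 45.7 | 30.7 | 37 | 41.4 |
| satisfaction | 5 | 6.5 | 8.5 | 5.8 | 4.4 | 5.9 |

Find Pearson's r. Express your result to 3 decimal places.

0.193

n = 6, Σx = 224.1, Σy = 36.1, Σx² = 8668.31, Σy² = 227.31, Σxy = 1358.92
nΣxy − ΣxΣy = 8153.52 − 8090.01 = 63.51
nΣx² − (Σx)² = 52009.86 − 50220.81 = 1789.05; nΣy² − (Σy)² = 1363.86 − 1303.21 = 60.65
r = 63.51 / √(1789.05 × 60.65) = 63.51 / 329.4023 ≈ 0.193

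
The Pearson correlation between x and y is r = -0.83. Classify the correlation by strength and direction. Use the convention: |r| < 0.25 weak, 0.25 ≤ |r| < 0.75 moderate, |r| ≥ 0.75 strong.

r = -0.83 < 0 so the relationship is negative.
|r| = 0.83, which falls in the strong range.

strong negative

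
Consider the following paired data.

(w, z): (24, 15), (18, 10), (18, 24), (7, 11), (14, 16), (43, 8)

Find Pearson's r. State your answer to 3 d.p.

-0.336

n = 6, Σw = 124, Σz = 84, Σw² = 3318, Σz² = 1342, Σwz = 1617
nΣwz − ΣwΣz = 9702 − 10416 = -714
nΣw² − (Σw)² = 19908 − 15376 = 4532; nΣz² − (Σz)² = 8052 − 7056 = 996
r = -714 / √(4532 × 996) = -714 / 2124.5875 ≈ -0.336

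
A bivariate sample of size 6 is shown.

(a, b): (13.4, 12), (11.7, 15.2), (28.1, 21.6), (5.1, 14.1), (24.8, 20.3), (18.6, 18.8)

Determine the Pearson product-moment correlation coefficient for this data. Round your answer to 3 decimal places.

n = 6, Σa = 101.7, Σb = 102, Σa² = 2093.07, Σb² = 1805.94, Σab = 1870.63
nΣab − ΣaΣb = 11223.78 − 10373.4 = 850.38
nΣa² − (Σa)² = 12558.42 − 10342.89 = 2215.53; nΣb² − (Σb)² = 10835.64 − 10404 = 431.64
r = 850.38 / √(2215.53 × 431.64) = 850.38 / 977.9117 ≈ 0.870

0.870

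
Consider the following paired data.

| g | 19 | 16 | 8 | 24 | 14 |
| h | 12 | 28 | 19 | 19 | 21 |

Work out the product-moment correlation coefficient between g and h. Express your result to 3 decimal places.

-0.190

n = 5, Σg = 81, Σh = 99, Σg² = 1453, Σh² = 2091, Σgh = 1578
nΣgh − ΣgΣh = 7890 − 8019 = -129
nΣg² − (Σg)² = 7265 − 6561 = 704; nΣh² − (Σh)² = 10455 − 9801 = 654
r = -129 / √(704 × 654) = -129 / 678.5396 ≈ -0.190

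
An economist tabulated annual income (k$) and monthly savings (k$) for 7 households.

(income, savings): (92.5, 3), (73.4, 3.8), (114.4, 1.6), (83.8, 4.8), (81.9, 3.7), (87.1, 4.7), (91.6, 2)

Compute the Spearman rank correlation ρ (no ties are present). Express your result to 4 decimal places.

Rank income: 6, 1, 7, 3, 2, 4, 5
Rank savings: 3, 5, 1, 7, 4, 6, 2
d = rank(income) − rank(savings): 3, -4, 6, -4, -2, -2, 3; Σd² = 94
ρ = 1 − 6Σd² / [n(n²−1)] = 1 − 6×94 / (7×48) = 1 − 564/336 ≈ -0.6786

-0.6786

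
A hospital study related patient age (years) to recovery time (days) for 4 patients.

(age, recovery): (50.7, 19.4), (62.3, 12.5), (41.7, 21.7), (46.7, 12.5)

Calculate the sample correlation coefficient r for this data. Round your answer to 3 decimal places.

n = 4, Σx = 201.4, Σy = 66.1, Σx² = 10371.56, Σy² = 1159.75, Σxy = 3250.97
nΣxy − ΣxΣy = 13003.88 − 13312.54 = -308.66
nΣx² − (Σx)² = 41486.24 − 40561.96 = 924.28; nΣy² − (Σy)² = 4639 − 4369.21 = 269.79
r = -308.66 / √(924.28 × 269.79) = -308.66 / 499.3611 ≈ -0.618

-0.618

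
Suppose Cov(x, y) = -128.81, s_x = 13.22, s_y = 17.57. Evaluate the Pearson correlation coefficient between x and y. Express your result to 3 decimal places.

-0.555

r = Cov(x,y) / (s_x · s_y) = -128.81 / (13.22 × 17.57)
  = -128.81 / 232.2754 ≈ -0.555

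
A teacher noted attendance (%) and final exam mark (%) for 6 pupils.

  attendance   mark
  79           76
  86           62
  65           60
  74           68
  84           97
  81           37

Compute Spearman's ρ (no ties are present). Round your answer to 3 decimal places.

Rank attendance: 3, 6, 1, 2, 5, 4
Rank mark: 5, 3, 2, 4, 6, 1
d = rank(attendance) − rank(mark): -2, 3, -1, -2, -1, 3; Σd² = 28
ρ = 1 − 6Σd² / [n(n²−1)] = 1 − 6×28 / (6×35) = 1 − 168/210 ≈ 0.200

0.200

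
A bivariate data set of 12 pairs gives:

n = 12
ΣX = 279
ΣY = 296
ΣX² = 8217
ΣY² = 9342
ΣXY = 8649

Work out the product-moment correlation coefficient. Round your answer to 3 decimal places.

0.940

r = (nΣXY − ΣXΣY) / √[(nΣX² − (ΣX)²)(nΣY² − (ΣY)²)]
Numerator: 12×8649 − 279×296 = 21204
Denominator: √[(98604 − 77841)(112104 − 87616)] = √[20763 × 24488] = 22548.7105
r = 21204 / 22548.7105 ≈ 0.940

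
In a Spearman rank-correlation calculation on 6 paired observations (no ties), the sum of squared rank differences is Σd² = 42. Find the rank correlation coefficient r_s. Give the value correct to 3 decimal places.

-0.200

ρ = 1 − 6Σd² / [n(n²−1)] = 1 − 6×42 / (6×35)
  = 1 − 252/210 = 1 − 1.2000 ≈ -0.200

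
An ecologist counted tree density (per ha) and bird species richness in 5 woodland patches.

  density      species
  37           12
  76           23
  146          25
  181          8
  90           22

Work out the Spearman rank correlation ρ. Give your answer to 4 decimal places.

Rank density: 1, 2, 4, 5, 3
Rank species: 2, 4, 5, 1, 3
d = rank(density) − rank(species): -1, -2, -1, 4, 0; Σd² = 22
ρ = 1 − 6Σd² / [n(n²−1)] = 1 − 6×22 / (5×24) = 1 − 132/120 ≈ -0.1000

-0.1000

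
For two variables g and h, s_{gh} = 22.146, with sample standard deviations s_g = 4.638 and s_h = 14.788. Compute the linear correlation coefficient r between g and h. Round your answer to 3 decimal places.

r = Cov(g,h) / (s_g · s_h) = 22.146 / (4.638 × 14.788)
  = 22.146 / 68.5867 ≈ 0.323

0.323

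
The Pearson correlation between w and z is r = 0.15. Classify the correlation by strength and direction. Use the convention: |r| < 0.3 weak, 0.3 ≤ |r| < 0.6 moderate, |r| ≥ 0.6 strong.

r = 0.15 > 0 so the relationship is positive.
|r| = 0.15, which falls in the weak range.

weak positive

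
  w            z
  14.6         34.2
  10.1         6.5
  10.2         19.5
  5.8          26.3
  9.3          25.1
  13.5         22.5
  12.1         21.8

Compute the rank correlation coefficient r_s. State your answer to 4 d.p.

0.1071

Rank w: 7, 3, 4, 1, 2, 6, 5
Rank z: 7, 1, 2, 6, 5, 4, 3
d = rank(w) − rank(z): 0, 2, 2, -5, -3, 2, 2; Σd² = 50
ρ = 1 − 6Σd² / [n(n²−1)] = 1 − 6×50 / (7×48) = 1 − 300/336 ≈ 0.1071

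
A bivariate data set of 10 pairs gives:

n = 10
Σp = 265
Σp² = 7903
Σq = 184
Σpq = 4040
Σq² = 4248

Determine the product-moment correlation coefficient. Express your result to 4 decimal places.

-0.9594

r = (nΣpq − ΣpΣq) / √[(nΣp² − (Σp)²)(nΣq² − (Σq)²)]
Numerator: 10×4040 − 265×184 = -8360
Denominator: √[(79030 − 70225)(42480 − 33856)] = √[8805 × 8624] = 8714.0301
r = -8360 / 8714.0301 ≈ -0.9594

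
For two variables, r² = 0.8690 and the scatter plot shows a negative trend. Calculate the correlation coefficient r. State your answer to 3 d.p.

-0.932

|r| = √0.8690 = 0.932
The association is negative, so r = −0.932.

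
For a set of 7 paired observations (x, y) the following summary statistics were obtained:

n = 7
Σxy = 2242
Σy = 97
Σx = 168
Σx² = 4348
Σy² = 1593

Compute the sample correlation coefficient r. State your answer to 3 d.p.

r = (nΣxy − ΣxΣy) / √[(nΣx² − (Σx)²)(nΣy² − (Σy)²)]
Numerator: 7×2242 − 168×97 = -602
Denominator: √[(30436 − 28224)(11151 − 9409)] = √[2212 × 1742] = 1962.9834
r = -602 / 1962.9834 ≈ -0.307

-0.307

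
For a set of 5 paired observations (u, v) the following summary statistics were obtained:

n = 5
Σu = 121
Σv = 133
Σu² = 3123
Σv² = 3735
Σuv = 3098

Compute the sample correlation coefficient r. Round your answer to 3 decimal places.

r = (nΣuv − ΣuΣv) / √[(nΣu² − (Σu)²)(nΣv² − (Σv)²)]
Numerator: 5×3098 − 121×133 = -603
Denominator: √[(15615 − 14641)(18675 − 17689)] = √[974 × 986] = 979.9816
r = -603 / 979.9816 ≈ -0.615

-0.615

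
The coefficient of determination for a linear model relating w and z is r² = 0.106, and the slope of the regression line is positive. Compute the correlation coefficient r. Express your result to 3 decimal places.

0.326

|r| = √0.106 = 0.326
The association is positive, so r = 0.326.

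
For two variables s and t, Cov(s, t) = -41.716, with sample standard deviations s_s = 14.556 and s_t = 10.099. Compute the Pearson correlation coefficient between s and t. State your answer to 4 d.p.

r = Cov(s,t) / (s_s · s_t) = -41.716 / (14.556 × 10.099)
  = -41.716 / 147.0010 ≈ -0.2838

-0.2838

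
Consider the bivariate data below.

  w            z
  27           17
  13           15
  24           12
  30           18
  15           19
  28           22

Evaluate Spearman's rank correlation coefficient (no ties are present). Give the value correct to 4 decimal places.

0.4286

Rank w: 4, 1, 3, 6, 2, 5
Rank z: 3, 2, 1, 4, 5, 6
d = rank(w) − rank(z): 1, -1, 2, 2, -3, -1; Σd² = 20
ρ = 1 − 6Σd² / [n(n²−1)] = 1 − 6×20 / (6×35) = 1 − 120/210 ≈ 0.4286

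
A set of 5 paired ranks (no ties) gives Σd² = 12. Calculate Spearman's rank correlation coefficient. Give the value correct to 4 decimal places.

0.4000

ρ = 1 − 6Σd² / [n(n²−1)] = 1 − 6×12 / (5×24)
  = 1 − 72/120 = 1 − 0.60000 ≈ 0.4000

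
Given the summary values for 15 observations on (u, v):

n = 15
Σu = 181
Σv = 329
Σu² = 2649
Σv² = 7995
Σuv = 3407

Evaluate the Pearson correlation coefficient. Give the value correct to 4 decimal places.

-0.9354

r = (nΣuv − ΣuΣv) / √[(nΣu² − (Σu)²)(nΣv² − (Σv)²)]
Numerator: 15×3407 − 181×329 = -8444
Denominator: √[(39735 − 32761)(119925 − 108241)] = √[6974 × 11684] = 9026.8608
r = -8444 / 9026.8608 ≈ -0.9354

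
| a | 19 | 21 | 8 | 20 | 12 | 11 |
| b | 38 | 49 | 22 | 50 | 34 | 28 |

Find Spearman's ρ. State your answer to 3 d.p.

Rank a: 4, 6, 1, 5, 3, 2
Rank b: 4, 5, 1, 6, 3, 2
d = rank(a) − rank(b): 0, 1, 0, -1, 0, 0; Σd² = 2
ρ = 1 − 6Σd² / [n(n²−1)] = 1 − 6×2 / (6×35) = 1 − 12/210 ≈ 0.943

0.943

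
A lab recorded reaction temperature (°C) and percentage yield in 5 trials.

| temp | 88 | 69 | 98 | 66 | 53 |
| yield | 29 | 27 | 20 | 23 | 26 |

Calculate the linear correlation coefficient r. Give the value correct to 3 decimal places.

n = 5, Σx = 374, Σy = 125, Σx² = 29274, Σy² = 3175, Σxy = 9271
nΣxy − ΣxΣy = 46355 − 46750 = -395
nΣx² − (Σx)² = 146370 − 139876 = 6494; nΣy² − (Σy)² = 15875 − 15625 = 250
r = -395 / √(6494 × 250) = -395 / 1274.1664 ≈ -0.310

-0.310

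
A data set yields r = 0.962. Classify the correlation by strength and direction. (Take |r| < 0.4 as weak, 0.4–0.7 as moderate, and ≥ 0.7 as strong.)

r = 0.962 > 0 so the relationship is positive.
|r| = 0.962, which falls in the strong range.

strong positive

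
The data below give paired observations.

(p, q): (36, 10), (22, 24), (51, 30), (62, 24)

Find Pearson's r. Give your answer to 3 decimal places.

n = 4, Σp = 171, Σq = 88, Σp² = 8225, Σq² = 2152, Σpq = 3906
nΣpq − ΣpΣq = 15624 − 15048 = 576
nΣp² − (Σp)² = 32900 − 29241 = 3659; nΣq² − (Σq)² = 8608 − 7744 = 864
r = 576 / √(3659 × 864) = 576 / 1778.0259 ≈ 0.324

0.324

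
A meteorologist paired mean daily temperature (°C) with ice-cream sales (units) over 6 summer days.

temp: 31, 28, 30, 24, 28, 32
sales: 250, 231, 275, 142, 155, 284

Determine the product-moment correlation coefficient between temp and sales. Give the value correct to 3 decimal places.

0.870

n = 6, Σx = 173, Σy = 1337, Σx² = 5029, Σy² = 316331, Σxy = 39304
nΣxy − ΣxΣy = 235824 − 231301 = 4523
nΣx² − (Σx)² = 30174 − 29929 = 245; nΣy² − (Σy)² = 1897986 − 1787569 = 110417
r = 4523 / √(245 × 110417) = 4523 / 5201.1696 ≈ 0.870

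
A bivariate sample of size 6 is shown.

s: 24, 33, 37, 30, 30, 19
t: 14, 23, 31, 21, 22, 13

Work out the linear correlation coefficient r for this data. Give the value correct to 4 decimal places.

0.9606

n = 6, Σs = 173, Σt = 124, Σs² = 5195, Σt² = 2780, Σst = 3779
nΣst − ΣsΣt = 22674 − 21452 = 1222
nΣs² − (Σs)² = 31170 − 29929 = 1241; nΣt² − (Σt)² = 16680 − 15376 = 1304
r = 1222 / √(1241 × 1304) = 1222 / 1272.1101 ≈ 0.9606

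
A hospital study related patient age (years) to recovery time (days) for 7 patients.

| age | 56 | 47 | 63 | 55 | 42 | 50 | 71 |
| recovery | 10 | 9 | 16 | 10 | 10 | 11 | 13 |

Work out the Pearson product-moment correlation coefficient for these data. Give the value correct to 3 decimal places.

0.700

n = 7, Σx = 384, Σy = 79, Σx² = 21644, Σy² = 927, Σxy = 4434
nΣxy − ΣxΣy = 31038 − 30336 = 702
nΣx² − (Σx)² = 151508 − 147456 = 4052; nΣy² − (Σy)² = 6489 − 6241 = 248
r = 702 / √(4052 × 248) = 702 / 1002.4450 ≈ 0.700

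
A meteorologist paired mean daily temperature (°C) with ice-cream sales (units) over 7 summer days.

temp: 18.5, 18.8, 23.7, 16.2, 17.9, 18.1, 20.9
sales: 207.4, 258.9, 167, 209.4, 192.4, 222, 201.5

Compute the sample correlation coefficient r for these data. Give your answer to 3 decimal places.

n = 7, Σx = 134.1, Σy = 1458.6, Σx² = 2604.65, Σy² = 308685.34, Σxy = 27727.91
nΣxy − ΣxΣy = 194095.37 − 195598.26 = -1502.89
nΣx² − (Σx)² = 18232.55 − 17982.81 = 249.74; nΣy² − (Σy)² = 2160797.38 − 2127513.96 = 33283.42
r = -1502.89 / √(249.74 × 33283.42) = -1502.89 / 2883.0888 ≈ -0.521

-0.521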